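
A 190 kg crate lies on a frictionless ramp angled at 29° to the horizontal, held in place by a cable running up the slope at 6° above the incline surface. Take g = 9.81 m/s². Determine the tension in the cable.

T ≈ 909 N

Take axes along and perpendicular to the incline. Weight components: W sin 29° = 903.6 N down-slope, W cos 29° = 1630 N into the surface.
Along incline: T cos 6° = W sin 29° → T = 908.6 N.
Perpendicular: N = W cos 29° − T sin 6° = 1535 N.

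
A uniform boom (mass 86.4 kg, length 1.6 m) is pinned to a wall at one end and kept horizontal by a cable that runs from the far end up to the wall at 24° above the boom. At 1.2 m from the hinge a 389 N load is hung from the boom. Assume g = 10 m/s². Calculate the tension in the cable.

Take torques about the hinge: T sin 24° · 1.6 = 86.4×10×0.8 + 389×1.2 = 1158 N·m.
So T = 1158 / (0.4067 × 1.6) = 1779.4 N.

T ≈ 1780 N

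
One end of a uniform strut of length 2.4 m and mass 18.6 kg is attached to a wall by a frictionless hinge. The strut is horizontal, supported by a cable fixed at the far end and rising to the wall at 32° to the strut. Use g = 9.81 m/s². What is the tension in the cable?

T ≈ 172 N

Take torques about the hinge: T sin 32° · 2.4 = 18.6×9.81×1.2 = 218.96 N·m.
So T = 218.96 / (0.5299 × 2.4) = 172.16 N.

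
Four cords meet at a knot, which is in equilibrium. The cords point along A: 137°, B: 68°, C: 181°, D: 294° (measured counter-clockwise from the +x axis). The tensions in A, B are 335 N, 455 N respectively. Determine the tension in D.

Resolve: ΣF_x = 335 cos 137° + 455 cos 68° + T_C cos 181° + T_D cos 294° = 0.
        ΣF_y = 335 sin 137° + 455 sin 68° + T_C sin 181° + T_D sin 294° = 0.
The known terms sum to (-74.56, 650.3) N, so -0.9998 T_C + 0.4067 T_D = 74.56 and -0.0175 T_C − 0.9135 T_D = -650.3.
Solving simultaneously: T_C = 213.4 N, T_D = 707.8 N.

T_D ≈ 708 N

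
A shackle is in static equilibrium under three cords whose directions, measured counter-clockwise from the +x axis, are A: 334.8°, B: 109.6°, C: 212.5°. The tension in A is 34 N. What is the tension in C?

Resolve: ΣF_x = 34 cos 334.8° + T_B cos 109.6° + T_C cos 212.5° = 0.
        ΣF_y = 34 sin 334.8° + T_B sin 109.6° + T_C sin 212.5° = 0.
The known terms sum to (30.76, -14.48) N, so -0.3355 T_B − 0.8434 T_C = -30.76 and 0.9421 T_B − 0.5373 T_C = 14.48.
Solving simultaneously: T_B = 29.48 N, T_C = 24.75 N.

T_C ≈ 24.8 N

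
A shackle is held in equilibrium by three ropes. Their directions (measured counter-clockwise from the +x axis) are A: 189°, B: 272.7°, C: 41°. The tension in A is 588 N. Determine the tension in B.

Resolve: ΣF_x = 588 cos 189° + T_B cos 272.7° + T_C cos 41° = 0.
        ΣF_y = 588 sin 189° + T_B sin 272.7° + T_C sin 41° = 0.
The known terms sum to (-580.8, -91.98) N, so 0.0471 T_B + 0.7547 T_C = 580.8 and -0.9989 T_B + 0.6561 T_C = 91.98.
Solving simultaneously: T_B = 397 N, T_C = 744.7 N.

T_B ≈ 397 N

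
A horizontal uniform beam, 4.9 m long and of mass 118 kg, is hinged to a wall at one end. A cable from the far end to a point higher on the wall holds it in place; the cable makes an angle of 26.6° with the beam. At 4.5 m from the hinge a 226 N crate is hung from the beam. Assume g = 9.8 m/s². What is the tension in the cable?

Take torques about the hinge: T sin 26.6° · 4.9 = 118×9.8×2.45 + 226×4.5 = 3850.2 N·m.
So T = 3850.2 / (0.4478 × 4.9) = 1754.9 N.

T ≈ 1750 N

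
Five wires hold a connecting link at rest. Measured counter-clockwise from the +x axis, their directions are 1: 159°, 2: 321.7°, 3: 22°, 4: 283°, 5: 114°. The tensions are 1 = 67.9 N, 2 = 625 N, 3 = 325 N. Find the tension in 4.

T_4 ≈ 2970 N

Resolve: ΣF_x = 67.9 cos 159° + 625 cos 321.7° + 325 cos 22° + T_4 cos 283° + T_5 cos 114° = 0.
        ΣF_y = 67.9 sin 159° + 625 sin 321.7° + 325 sin 22° + T_4 sin 283° + T_5 sin 114° = 0.
The known terms sum to (728.4, -241.3) N, so 0.2250 T_4 − 0.4067 T_5 = -728.4 and -0.9744 T_4 + 0.9135 T_5 = 241.3.
Solving simultaneously: T_4 = 2973 N, T_5 = 3435 N.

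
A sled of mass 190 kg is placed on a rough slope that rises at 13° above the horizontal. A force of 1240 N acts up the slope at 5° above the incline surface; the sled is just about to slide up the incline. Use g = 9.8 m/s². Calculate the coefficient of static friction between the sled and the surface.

μ ≈ 0.479

On the verge of sliding up the incline, friction is at its maximum μN and acts down the slope.
Perpendicular to incline: N = W cos 13° − P sin 5° = 1814 − 108.1 = 1706 N.
Along incline: P cos 5° − μN = W sin 13° → μ = −(W sin 13° − P cos 5°) / N = 0.4785.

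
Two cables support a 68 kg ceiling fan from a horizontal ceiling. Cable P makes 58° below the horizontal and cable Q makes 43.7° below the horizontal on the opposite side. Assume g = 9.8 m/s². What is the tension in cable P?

T_P ≈ 492 N

Weight W = 68 × 9.8 = 666.4 N acts straight down.
Horizontal: T_P cos 58° = T_Q cos 43.7°  →  T_Q = 0.733 T_P.
Vertical: T_P sin 58° + T_Q sin 43.7° = 666.4.
Substituting the horizontal relation into the vertical equation gives 1.354 T_P = 666.4, so T_P = 492 N.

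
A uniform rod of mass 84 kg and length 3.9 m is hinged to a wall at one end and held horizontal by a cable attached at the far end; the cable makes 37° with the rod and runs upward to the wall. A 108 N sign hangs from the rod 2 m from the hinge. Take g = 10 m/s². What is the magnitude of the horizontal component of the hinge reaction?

Take torques about the hinge: T sin 37° · 3.9 = 84×10×1.95 + 108×2 = 1854 N·m.
So T = 1854 / (0.6018 × 3.9) = 789.92 N.
ΣF_x = 0: H_x = T cos 37° = 630.86 N.

H_x ≈ 631 N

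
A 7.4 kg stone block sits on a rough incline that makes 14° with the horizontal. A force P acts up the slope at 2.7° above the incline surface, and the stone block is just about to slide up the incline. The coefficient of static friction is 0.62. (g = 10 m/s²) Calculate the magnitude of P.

P ≈ 60.7 N

On the verge of sliding up the incline, friction equals μN and acts down the slope.
Perpendicular: N + P sin 2.7° = W cos 14° = 71.8 N.
Along incline: P cos 2.7° = W sin 14° + μN  with W sin 14° = 17.9 N.
Solving the pair for P and N: P = 60.71 N, N = 68.94 N (and f = μN = 42.74 N).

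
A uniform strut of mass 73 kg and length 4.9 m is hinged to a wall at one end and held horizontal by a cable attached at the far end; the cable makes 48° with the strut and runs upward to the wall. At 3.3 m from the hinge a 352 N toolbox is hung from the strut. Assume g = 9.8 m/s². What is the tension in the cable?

T ≈ 800 N

Take torques about the hinge: T sin 48° · 4.9 = 73×9.8×2.45 + 352×3.3 = 2914.3 N·m.
So T = 2914.3 / (0.7431 × 4.9) = 800.33 N.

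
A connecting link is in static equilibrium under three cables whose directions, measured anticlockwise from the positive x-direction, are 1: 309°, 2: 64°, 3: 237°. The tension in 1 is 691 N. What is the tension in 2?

T_2 ≈ 5390 N

Resolve: ΣF_x = 691 cos 309° + T_2 cos 64° + T_3 cos 237° = 0.
        ΣF_y = 691 sin 309° + T_2 sin 64° + T_3 sin 237° = 0.
The known terms sum to (434.9, -537) N, so 0.4384 T_2 − 0.5446 T_3 = -434.9 and 0.8988 T_2 − 0.8387 T_3 = 537.
Solving simultaneously: T_2 = 5392 N, T_3 = 5139 N.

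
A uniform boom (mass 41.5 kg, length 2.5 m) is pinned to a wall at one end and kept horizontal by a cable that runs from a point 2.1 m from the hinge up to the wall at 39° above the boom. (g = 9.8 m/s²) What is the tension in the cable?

Take torques about the hinge: T sin 39° · 2.1 = 41.5×9.8×1.25 = 508.38 N·m.
So T = 508.38 / (0.6293 × 2.1) = 384.67 N.

T ≈ 385 N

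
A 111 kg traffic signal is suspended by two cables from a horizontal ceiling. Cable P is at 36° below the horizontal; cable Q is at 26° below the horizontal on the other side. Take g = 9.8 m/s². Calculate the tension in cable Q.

Weight W = 111 × 9.8 = 1088 N acts straight down.
Horizontal: T_P cos 36° = T_Q cos 26°  →  T_P = 1.111 T_Q.
Vertical: T_P sin 36° + T_Q sin 26° = 1088.
Substituting the horizontal relation into the vertical equation gives 1.091 T_Q = 1088, so T_Q = 996.7 N.

T_Q ≈ 997 N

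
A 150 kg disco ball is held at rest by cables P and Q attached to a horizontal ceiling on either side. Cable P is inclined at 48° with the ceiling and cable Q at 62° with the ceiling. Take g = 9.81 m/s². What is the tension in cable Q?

T_Q ≈ 1050 N

Weight W = 150 × 9.81 = 1472 N acts straight down.
Horizontal: T_P cos 48° = T_Q cos 62°  →  T_P = 0.7016 T_Q.
Vertical: T_P sin 48° + T_Q sin 62° = 1472.
Substituting the horizontal relation into the vertical equation gives 1.404 T_Q = 1472, so T_Q = 1048 N.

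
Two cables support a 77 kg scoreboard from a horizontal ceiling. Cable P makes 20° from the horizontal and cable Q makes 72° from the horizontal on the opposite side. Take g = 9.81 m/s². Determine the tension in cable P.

T_P ≈ 234 N

Weight W = 77 × 9.81 = 755.4 N acts straight down.
Horizontal: T_P cos 20° = T_Q cos 72°  →  T_Q = 3.041 T_P.
Vertical: T_P sin 20° + T_Q sin 72° = 755.4.
Substituting the horizontal relation into the vertical equation gives 3.234 T_P = 755.4, so T_P = 233.6 N.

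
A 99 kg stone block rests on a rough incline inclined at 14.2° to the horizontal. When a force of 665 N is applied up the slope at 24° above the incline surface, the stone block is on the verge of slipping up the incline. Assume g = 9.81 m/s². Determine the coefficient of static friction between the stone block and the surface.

μ ≈ 0.550

On the verge of sliding up the incline, friction is at its maximum μN and acts down the slope.
Perpendicular to incline: N = W cos 14.2° − P sin 24° = 941.5 − 270.5 = 671 N.
Along incline: P cos 24° − μN = W sin 14.2° → μ = −(W sin 14.2° − P cos 24°) / N = 0.5503.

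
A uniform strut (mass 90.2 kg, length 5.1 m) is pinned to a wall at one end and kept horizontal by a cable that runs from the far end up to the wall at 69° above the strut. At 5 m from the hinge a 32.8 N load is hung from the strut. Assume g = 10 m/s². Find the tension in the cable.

T ≈ 518 N

Take torques about the hinge: T sin 69° · 5.1 = 90.2×10×2.55 + 32.8×5 = 2464.1 N·m.
So T = 2464.1 / (0.9336 × 5.1) = 517.53 N.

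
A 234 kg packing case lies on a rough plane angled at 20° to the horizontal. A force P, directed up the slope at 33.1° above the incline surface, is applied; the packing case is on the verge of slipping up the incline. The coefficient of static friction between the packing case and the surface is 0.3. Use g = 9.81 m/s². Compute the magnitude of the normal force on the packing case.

N ≈ 1380 N

On the verge of sliding up the incline, friction equals μN and acts down the slope.
Perpendicular: N + P sin 33.1° = W cos 20° = 2157 N.
Along incline: P cos 33.1° = W sin 20° + μN  with W sin 20° = 785.1 N.
Solving the pair for P and N: P = 1430 N, N = 1376 N (and f = μN = 412.8 N).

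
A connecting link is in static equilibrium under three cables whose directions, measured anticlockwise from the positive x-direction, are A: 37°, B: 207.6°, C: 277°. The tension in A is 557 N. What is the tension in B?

T_B ≈ 515 N

Resolve: ΣF_x = 557 cos 37° + T_B cos 207.6° + T_C cos 277° = 0.
        ΣF_y = 557 sin 37° + T_B sin 207.6° + T_C sin 277° = 0.
The known terms sum to (444.8, 335.2) N, so -0.8862 T_B + 0.1219 T_C = -444.8 and -0.4633 T_B − 0.9925 T_C = -335.2.
Solving simultaneously: T_B = 515.3 N, T_C = 97.19 N.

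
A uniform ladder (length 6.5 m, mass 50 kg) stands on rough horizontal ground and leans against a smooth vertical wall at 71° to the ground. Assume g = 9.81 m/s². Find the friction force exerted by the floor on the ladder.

Torques about the foot: N_wall · 6.5 sin 71° = 50×9.81×3.25 cos 71° → N_wall = 84.446 N.
ΣF_x = 0: f_floor = N_wall = 84.446 N.

f ≈ 84.4 N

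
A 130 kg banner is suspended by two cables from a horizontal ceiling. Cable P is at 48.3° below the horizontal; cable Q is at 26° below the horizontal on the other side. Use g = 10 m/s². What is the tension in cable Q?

Weight W = 130 × 10 = 1300 N acts straight down.
Horizontal: T_P cos 48.3° = T_Q cos 26°  →  T_P = 1.351 T_Q.
Vertical: T_P sin 48.3° + T_Q sin 26° = 1300.
Substituting the horizontal relation into the vertical equation gives 1.447 T_Q = 1300, so T_Q = 898.3 N.

T_Q ≈ 898 N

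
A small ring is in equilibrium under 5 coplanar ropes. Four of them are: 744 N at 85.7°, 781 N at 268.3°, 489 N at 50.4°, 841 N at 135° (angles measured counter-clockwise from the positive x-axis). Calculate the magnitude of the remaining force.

Sum the known components: ΣF_x = -250.4 N, ΣF_y = 932.7 N.
For equilibrium the remaining force must supply (−ΣF_x, −ΣF_y) = (250.4, -932.7) N.
Magnitude = √((250.4)² + (-932.7)²) = 965.7 N; direction = atan2(-932.7, 250.4) = 285.0°.

F ≈ 966 N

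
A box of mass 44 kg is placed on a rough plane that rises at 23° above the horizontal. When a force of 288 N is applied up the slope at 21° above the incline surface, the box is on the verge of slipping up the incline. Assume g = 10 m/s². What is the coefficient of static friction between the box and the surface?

On the verge of sliding up the incline, friction is at its maximum μN and acts down the slope.
Perpendicular to incline: N = W cos 23° − P sin 21° = 405 − 103.2 = 301.8 N.
Along incline: P cos 21° − μN = W sin 23° → μ = −(W sin 23° − P cos 21°) / N = 0.3212.

μ ≈ 0.321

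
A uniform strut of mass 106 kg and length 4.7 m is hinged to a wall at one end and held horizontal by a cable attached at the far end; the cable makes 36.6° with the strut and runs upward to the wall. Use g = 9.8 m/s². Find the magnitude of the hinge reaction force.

Take torques about the hinge: T sin 36.6° · 4.7 = 106×9.8×2.35 = 2441.2 N·m.
So T = 2441.2 / (0.5962 × 4.7) = 871.15 N.
ΣF_x = 0: H_x = T cos 36.6° = 699.37 N.
ΣF_y = 0: H_y = (106×9.8) − T sin 36.6° = 1038.8 − 519.4 = 519.4 N.
|H| = √(H_x² + H_y²) = √((699.37)² + (519.4)²) = 871.15 N.

|H| ≈ 871 N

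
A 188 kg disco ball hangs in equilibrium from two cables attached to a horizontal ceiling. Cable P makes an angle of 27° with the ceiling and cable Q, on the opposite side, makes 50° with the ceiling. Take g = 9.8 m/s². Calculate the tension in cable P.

Weight W = 188 × 9.8 = 1842 N acts straight down.
Horizontal: T_P cos 27° = T_Q cos 50°  →  T_Q = 1.386 T_P.
Vertical: T_P sin 27° + T_Q sin 50° = 1842.
Substituting the horizontal relation into the vertical equation gives 1.516 T_P = 1842, so T_P = 1215 N.

T_P ≈ 1220 N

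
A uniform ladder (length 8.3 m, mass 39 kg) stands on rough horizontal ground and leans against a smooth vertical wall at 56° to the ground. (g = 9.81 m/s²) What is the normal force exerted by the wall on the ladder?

N_wall ≈ 129 N

Torques about the foot: N_wall · 8.3 sin 56° = 39×9.81×4.15 cos 56° → N_wall = 129.03 N.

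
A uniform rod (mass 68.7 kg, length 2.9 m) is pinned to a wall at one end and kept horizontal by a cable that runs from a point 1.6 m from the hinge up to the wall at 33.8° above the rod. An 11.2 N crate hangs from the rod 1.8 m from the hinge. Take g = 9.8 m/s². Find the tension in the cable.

T ≈ 1120 N

Take torques about the hinge: T sin 33.8° · 1.6 = 68.7×9.8×1.45 + 11.2×1.8 = 996.39 N·m.
So T = 996.39 / (0.5563 × 1.6) = 1119.4 N.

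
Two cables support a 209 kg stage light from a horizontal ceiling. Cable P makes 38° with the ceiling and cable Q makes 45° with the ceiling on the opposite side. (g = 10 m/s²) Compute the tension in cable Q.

Weight W = 209 × 10 = 2090 N acts straight down.
Horizontal: T_P cos 38° = T_Q cos 45°  →  T_P = 0.8973 T_Q.
Vertical: T_P sin 38° + T_Q sin 45° = 2090.
Substituting the horizontal relation into the vertical equation gives 1.26 T_Q = 2090, so T_Q = 1659 N.

T_Q ≈ 1660 N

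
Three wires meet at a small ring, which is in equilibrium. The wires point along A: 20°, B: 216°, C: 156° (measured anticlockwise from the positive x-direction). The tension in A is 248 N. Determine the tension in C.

Resolve: ΣF_x = 248 cos 20° + T_B cos 216° + T_C cos 156° = 0.
        ΣF_y = 248 sin 20° + T_B sin 216° + T_C sin 156° = 0.
The known terms sum to (233, 84.82) N, so -0.8090 T_B − 0.9135 T_C = -233 and -0.5878 T_B + 0.4067 T_C = -84.82.
Solving simultaneously: T_B = 198.9 N, T_C = 78.93 N.

T_C ≈ 78.9 N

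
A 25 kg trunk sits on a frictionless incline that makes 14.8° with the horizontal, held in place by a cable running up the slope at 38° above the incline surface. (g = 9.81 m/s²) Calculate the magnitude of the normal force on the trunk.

N ≈ 188 N

Take axes along and perpendicular to the incline. Weight components: W sin 14.8° = 62.65 N down-slope, W cos 14.8° = 237.1 N into the surface.
Along incline: T cos 38° = W sin 14.8° → T = 79.5 N.
Perpendicular: N = W cos 14.8° − T sin 38° = 188.2 N.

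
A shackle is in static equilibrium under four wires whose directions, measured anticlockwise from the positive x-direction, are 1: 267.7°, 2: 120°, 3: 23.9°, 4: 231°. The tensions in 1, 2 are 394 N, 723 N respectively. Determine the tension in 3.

T_3 ≈ 965 N

Resolve: ΣF_x = 394 cos 267.7° + 723 cos 120° + T_3 cos 23.9° + T_4 cos 231° = 0.
        ΣF_y = 394 sin 267.7° + 723 sin 120° + T_3 sin 23.9° + T_4 sin 231° = 0.
The known terms sum to (-377.3, 232.5) N, so 0.9143 T_3 − 0.6293 T_4 = 377.3 and 0.4051 T_3 − 0.7771 T_4 = -232.5.
Solving simultaneously: T_3 = 964.8 N, T_4 = 802.1 N.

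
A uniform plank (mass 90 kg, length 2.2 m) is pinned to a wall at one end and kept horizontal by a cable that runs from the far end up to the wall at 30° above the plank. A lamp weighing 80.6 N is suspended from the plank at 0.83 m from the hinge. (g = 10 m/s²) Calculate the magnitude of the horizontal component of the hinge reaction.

Take torques about the hinge: T sin 30° · 2.2 = 90×10×1.1 + 80.6×0.83 = 1056.9 N·m.
So T = 1056.9 / (0.5000 × 2.2) = 960.82 N.
ΣF_x = 0: H_x = T cos 30° = 832.09 N.

H_x ≈ 832 N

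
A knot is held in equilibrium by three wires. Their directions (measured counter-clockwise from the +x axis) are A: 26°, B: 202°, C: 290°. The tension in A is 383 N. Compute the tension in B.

T_B ≈ 381 N

Resolve: ΣF_x = 383 cos 26° + T_B cos 202° + T_C cos 290° = 0.
        ΣF_y = 383 sin 26° + T_B sin 202° + T_C sin 290° = 0.
The known terms sum to (344.2, 167.9) N, so -0.9272 T_B + 0.3420 T_C = -344.2 and -0.3746 T_B − 0.9397 T_C = -167.9.
Solving simultaneously: T_B = 381.1 N, T_C = 26.73 N.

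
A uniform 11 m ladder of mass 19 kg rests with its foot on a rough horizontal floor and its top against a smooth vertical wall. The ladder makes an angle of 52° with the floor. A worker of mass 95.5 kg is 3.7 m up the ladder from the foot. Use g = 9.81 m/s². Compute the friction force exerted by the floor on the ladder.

Torques about the foot: N_wall · 11 sin 52° = 19×9.81×5.5 cos 52° + 95.5×9.81×3.7 cos 52° → N_wall = 319.01 N.
ΣF_x = 0: f_floor = N_wall = 319.01 N.

f ≈ 319 N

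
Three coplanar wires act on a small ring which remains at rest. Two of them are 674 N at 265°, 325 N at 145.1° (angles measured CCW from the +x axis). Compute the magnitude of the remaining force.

Sum the known components: ΣF_x = -325.3 N, ΣF_y = -485.5 N.
For equilibrium the remaining force must supply (−ΣF_x, −ΣF_y) = (325.3, 485.5) N.
Magnitude = √((325.3)² + (485.5)²) = 584.4 N; direction = atan2(485.5, 325.3) = 56.2°.

F ≈ 584 N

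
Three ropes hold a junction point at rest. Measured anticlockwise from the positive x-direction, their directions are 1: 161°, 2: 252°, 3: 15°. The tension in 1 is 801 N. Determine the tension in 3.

Resolve: ΣF_x = 801 cos 161° + T_2 cos 252° + T_3 cos 15° = 0.
        ΣF_y = 801 sin 161° + T_2 sin 252° + T_3 sin 15° = 0.
The known terms sum to (-757.4, 260.8) N, so -0.3090 T_2 + 0.9659 T_3 = 757.4 and -0.9511 T_2 + 0.2588 T_3 = -260.8.
Solving simultaneously: T_2 = 534.1 N, T_3 = 954.9 N.

T_3 ≈ 955 N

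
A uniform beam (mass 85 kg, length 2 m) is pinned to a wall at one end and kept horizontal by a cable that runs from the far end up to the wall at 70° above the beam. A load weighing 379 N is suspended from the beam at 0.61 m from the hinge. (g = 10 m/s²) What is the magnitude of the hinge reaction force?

|H| ≈ 716 N

Take torques about the hinge: T sin 70° · 2 = 85×10×1 + 379×0.61 = 1081.2 N·m.
So T = 1081.2 / (0.9397 × 2) = 575.29 N.
ΣF_x = 0: H_x = T cos 70° = 196.76 N.
ΣF_y = 0: H_y = (85×10 + 379) − T sin 70° = 1229 − 540.6 = 688.4 N.
|H| = √(H_x² + H_y²) = √((196.76)² + (688.4)²) = 715.97 N.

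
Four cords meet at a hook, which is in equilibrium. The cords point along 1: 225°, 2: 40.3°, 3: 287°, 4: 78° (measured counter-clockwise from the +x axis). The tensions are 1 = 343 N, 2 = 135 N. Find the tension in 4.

T_4 ≈ 369 N

Resolve: ΣF_x = 343 cos 225° + 135 cos 40.3° + T_3 cos 287° + T_4 cos 78° = 0.
        ΣF_y = 343 sin 225° + 135 sin 40.3° + T_3 sin 287° + T_4 sin 78° = 0.
The known terms sum to (-139.6, -155.2) N, so 0.2924 T_3 + 0.2079 T_4 = 139.6 and -0.9563 T_3 + 0.9781 T_4 = 155.2.
Solving simultaneously: T_3 = 215 N, T_4 = 368.9 N.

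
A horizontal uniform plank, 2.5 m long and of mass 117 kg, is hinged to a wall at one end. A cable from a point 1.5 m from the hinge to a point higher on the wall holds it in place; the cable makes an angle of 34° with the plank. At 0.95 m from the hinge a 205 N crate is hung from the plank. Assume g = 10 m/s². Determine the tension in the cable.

Take torques about the hinge: T sin 34° · 1.5 = 117×10×1.25 + 205×0.95 = 1657.2 N·m.
So T = 1657.2 / (0.5592 × 1.5) = 1975.8 N.

T ≈ 1980 N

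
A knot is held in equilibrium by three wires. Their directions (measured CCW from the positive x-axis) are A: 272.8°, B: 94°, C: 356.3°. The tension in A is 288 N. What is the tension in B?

Resolve: ΣF_x = 288 cos 272.8° + T_B cos 94° + T_C cos 356.3° = 0.
        ΣF_y = 288 sin 272.8° + T_B sin 94° + T_C sin 356.3° = 0.
The known terms sum to (14.07, -287.7) N, so -0.0698 T_B + 0.9979 T_C = -14.07 and 0.9976 T_B − 0.0645 T_C = 287.7.
Solving simultaneously: T_B = 288.8 N, T_C = 6.086 N.

T_B ≈ 289 N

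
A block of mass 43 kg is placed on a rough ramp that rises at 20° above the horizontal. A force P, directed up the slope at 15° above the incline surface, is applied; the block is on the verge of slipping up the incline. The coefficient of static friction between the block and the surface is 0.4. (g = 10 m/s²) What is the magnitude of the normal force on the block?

On the verge of sliding up the incline, friction equals μN and acts down the slope.
Perpendicular: N + P sin 15° = W cos 20° = 404.1 N.
Along incline: P cos 15° = W sin 20° + μN  with W sin 20° = 147.1 N.
Solving the pair for P and N: P = 288.6 N, N = 329.4 N (and f = μN = 131.7 N).

N ≈ 329 N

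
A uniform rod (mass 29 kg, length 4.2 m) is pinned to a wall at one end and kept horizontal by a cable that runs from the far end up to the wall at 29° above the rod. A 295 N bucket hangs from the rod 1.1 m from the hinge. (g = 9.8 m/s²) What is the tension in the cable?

T ≈ 452 N

Take torques about the hinge: T sin 29° · 4.2 = 29×9.8×2.1 + 295×1.1 = 921.32 N·m.
So T = 921.32 / (0.4848 × 4.2) = 452.47 N.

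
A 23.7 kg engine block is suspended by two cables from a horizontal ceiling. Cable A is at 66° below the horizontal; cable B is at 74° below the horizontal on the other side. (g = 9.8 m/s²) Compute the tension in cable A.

T_A ≈ 99.6 N

Weight W = 23.7 × 9.8 = 232.3 N acts straight down.
Horizontal: T_A cos 66° = T_B cos 74°  →  T_B = 1.476 T_A.
Vertical: T_A sin 66° + T_B sin 74° = 232.3.
Substituting the horizontal relation into the vertical equation gives 2.332 T_A = 232.3, so T_A = 99.6 N.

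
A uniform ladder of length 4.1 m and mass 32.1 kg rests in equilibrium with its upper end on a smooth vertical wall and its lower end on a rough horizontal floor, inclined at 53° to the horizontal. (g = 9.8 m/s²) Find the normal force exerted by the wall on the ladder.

Torques about the foot: N_wall · 4.1 sin 53° = 32.1×9.8×2.05 cos 53° → N_wall = 118.53 N.

N_wall ≈ 119 N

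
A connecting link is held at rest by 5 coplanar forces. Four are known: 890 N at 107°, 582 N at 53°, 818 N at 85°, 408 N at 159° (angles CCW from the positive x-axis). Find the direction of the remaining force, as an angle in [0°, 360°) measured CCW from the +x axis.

θ ≈ 276°

Sum the known components: ΣF_x = -219.6 N, ΣF_y = 2277 N.
For equilibrium the remaining force must supply (−ΣF_x, −ΣF_y) = (219.6, -2277) N.
Magnitude = √((219.6)² + (-2277)²) = 2288 N; direction = atan2(-2277, 219.6) = 275.5°.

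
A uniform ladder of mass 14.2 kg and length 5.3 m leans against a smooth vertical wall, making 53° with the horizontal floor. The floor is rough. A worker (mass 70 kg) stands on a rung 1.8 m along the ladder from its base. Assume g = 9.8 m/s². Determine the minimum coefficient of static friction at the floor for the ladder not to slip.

ΣF_y = 0: N_floor = 14.2×9.8 + 70×9.8 = 825.16 N.
Torques about the foot: N_wall · 5.3 sin 53° = 14.2×9.8×2.65 cos 53° + 70×9.8×1.8 cos 53° → N_wall = 228 N.
ΣF_x = 0: f_floor = N_wall = 228 N.
μ_min = f_floor / N_floor = 228 / 825.16 = 0.2763.

μ_min ≈ 0.276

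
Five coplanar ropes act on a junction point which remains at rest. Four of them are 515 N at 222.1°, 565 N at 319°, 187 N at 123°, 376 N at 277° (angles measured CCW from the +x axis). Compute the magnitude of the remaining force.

Sum the known components: ΣF_x = -11.73 N, ΣF_y = -932.3 N.
For equilibrium the remaining force must supply (−ΣF_x, −ΣF_y) = (11.73, 932.3) N.
Magnitude = √((11.73)² + (932.3)²) = 932.4 N; direction = atan2(932.3, 11.73) = 89.3°.

F ≈ 932 N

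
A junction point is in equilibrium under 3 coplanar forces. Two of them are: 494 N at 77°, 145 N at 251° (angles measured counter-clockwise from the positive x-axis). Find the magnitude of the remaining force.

F ≈ 350 N

Sum the known components: ΣF_x = 63.92 N, ΣF_y = 344.2 N.
For equilibrium the remaining force must supply (−ΣF_x, −ΣF_y) = (-63.92, -344.2) N.
Magnitude = √((-63.92)² + (-344.2)²) = 350.1 N; direction = atan2(-344.2, -63.92) = 259.5°.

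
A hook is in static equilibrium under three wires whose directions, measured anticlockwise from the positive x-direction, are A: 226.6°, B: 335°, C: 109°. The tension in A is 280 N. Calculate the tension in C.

T_C ≈ 369 N

Resolve: ΣF_x = 280 cos 226.6° + T_B cos 335° + T_C cos 109° = 0.
        ΣF_y = 280 sin 226.6° + T_B sin 335° + T_C sin 109° = 0.
The known terms sum to (-192.4, -203.4) N, so 0.9063 T_B − 0.3256 T_C = 192.4 and -0.4226 T_B + 0.9455 T_C = 203.4.
Solving simultaneously: T_B = 345 N, T_C = 369.3 N.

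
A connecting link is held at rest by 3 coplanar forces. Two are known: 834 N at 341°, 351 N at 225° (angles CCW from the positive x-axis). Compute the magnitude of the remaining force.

F ≈ 750 N

Sum the known components: ΣF_x = 540.4 N, ΣF_y = -519.7 N.
For equilibrium the remaining force must supply (−ΣF_x, −ΣF_y) = (-540.4, 519.7) N.
Magnitude = √((-540.4)² + (519.7)²) = 749.7 N; direction = atan2(519.7, -540.4) = 136.1°.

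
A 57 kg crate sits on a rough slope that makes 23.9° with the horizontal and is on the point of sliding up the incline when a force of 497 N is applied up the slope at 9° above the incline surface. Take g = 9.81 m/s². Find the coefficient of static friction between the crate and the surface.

μ ≈ 0.610

On the verge of sliding up the incline, friction is at its maximum μN and acts down the slope.
Perpendicular to incline: N = W cos 23.9° − P sin 9° = 511.2 − 77.75 = 433.5 N.
Along incline: P cos 9° − μN = W sin 23.9° → μ = −(W sin 23.9° − P cos 9°) / N = 0.6098.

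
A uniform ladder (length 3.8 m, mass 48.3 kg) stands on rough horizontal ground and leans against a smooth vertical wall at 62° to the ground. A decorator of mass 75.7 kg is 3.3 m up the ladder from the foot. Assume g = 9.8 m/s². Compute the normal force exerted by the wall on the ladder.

Torques about the foot: N_wall · 3.8 sin 62° = 48.3×9.8×1.9 cos 62° + 75.7×9.8×3.3 cos 62° → N_wall = 468.39 N.

N_wall ≈ 468 N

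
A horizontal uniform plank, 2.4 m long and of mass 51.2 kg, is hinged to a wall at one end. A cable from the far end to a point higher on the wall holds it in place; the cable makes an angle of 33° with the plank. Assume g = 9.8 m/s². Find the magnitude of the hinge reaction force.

|H| ≈ 461 N

Take torques about the hinge: T sin 33° · 2.4 = 51.2×9.8×1.2 = 602.11 N·m.
So T = 602.11 / (0.5446 × 2.4) = 460.64 N.
ΣF_x = 0: H_x = T cos 33° = 386.32 N.
ΣF_y = 0: H_y = (51.2×9.8) − T sin 33° = 501.76 − 250.88 = 250.88 N.
|H| = √(H_x² + H_y²) = √((386.32)² + (250.88)²) = 460.64 N.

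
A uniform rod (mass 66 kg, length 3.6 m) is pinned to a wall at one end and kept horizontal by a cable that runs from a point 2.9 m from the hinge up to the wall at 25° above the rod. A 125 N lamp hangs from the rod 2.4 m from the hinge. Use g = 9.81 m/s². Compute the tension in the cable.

Take torques about the hinge: T sin 25° · 2.9 = 66×9.81×1.8 + 125×2.4 = 1465.4 N·m.
So T = 1465.4 / (0.4226 × 2.9) = 1195.7 N.

T ≈ 1200 N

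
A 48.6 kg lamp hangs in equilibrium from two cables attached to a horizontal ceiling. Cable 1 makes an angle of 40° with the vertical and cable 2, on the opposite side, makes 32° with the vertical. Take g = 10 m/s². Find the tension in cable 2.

Angles from the horizontal: cable 1 is 90° − 40° = 50°, cable 2 is 90° − 32° = 58°.
Weight W = 48.6 × 10 = 486 N acts straight down.
Horizontal: T_1 cos 50° = T_2 cos 58°  →  T_1 = 0.8244 T_2.
Vertical: T_1 sin 50° + T_2 sin 58° = 486.
Substituting the horizontal relation into the vertical equation gives 1.48 T_2 = 486, so T_2 = 328.5 N.

T_2 ≈ 328 N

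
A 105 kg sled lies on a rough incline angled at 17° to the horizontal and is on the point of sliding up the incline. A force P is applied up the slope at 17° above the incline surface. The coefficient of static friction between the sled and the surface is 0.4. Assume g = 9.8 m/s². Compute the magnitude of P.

P ≈ 647 N

On the verge of sliding up the incline, friction equals μN and acts down the slope.
Perpendicular: N + P sin 17° = W cos 17° = 984 N.
Along incline: P cos 17° = W sin 17° + μN  with W sin 17° = 300.9 N.
Solving the pair for P and N: P = 647.1 N, N = 794.9 N (and f = μN = 317.9 N).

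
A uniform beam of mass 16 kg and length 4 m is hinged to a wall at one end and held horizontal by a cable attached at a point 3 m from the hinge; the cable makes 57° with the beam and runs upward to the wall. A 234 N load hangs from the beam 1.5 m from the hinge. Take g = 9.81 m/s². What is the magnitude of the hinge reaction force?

|H| ≈ 222 N

Take torques about the hinge: T sin 57° · 3 = 16×9.81×2 + 234×1.5 = 664.92 N·m.
So T = 664.92 / (0.8387 × 3) = 264.28 N.
ΣF_x = 0: H_x = T cos 57° = 143.93 N.
ΣF_y = 0: H_y = (16×9.81 + 234) − T sin 57° = 390.96 − 221.64 = 169.32 N.
|H| = √(H_x² + H_y²) = √((143.93)² + (169.32)²) = 222.23 N.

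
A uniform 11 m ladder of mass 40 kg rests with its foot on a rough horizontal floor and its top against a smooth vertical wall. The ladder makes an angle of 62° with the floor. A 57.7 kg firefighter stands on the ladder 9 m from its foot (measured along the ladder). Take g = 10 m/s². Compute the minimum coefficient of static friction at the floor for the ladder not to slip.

μ_min ≈ 0.366

ΣF_y = 0: N_floor = 40×10 + 57.7×10 = 977 N.
Torques about the foot: N_wall · 11 sin 62° = 40×10×5.5 cos 62° + 57.7×10×9 cos 62° → N_wall = 357.36 N.
ΣF_x = 0: f_floor = N_wall = 357.36 N.
μ_min = f_floor / N_floor = 357.36 / 977 = 0.3658.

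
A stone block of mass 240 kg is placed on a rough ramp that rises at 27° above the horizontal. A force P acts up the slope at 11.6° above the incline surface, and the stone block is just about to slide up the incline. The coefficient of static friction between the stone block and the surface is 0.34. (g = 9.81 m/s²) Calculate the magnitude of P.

On the verge of sliding up the incline, friction equals μN and acts down the slope.
Perpendicular: N + P sin 11.6° = W cos 27° = 2098 N.
Along incline: P cos 11.6° = W sin 27° + μN  with W sin 27° = 1069 N.
Solving the pair for P and N: P = 1701 N, N = 1756 N (and f = μN = 597 N).

P ≈ 1700 N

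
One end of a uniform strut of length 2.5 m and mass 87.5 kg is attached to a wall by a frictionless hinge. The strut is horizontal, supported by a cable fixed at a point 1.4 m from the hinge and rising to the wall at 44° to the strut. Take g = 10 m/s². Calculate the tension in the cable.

Take torques about the hinge: T sin 44° · 1.4 = 87.5×10×1.25 = 1093.8 N·m.
So T = 1093.8 / (0.6947 × 1.4) = 1124.7 N.

T ≈ 1120 N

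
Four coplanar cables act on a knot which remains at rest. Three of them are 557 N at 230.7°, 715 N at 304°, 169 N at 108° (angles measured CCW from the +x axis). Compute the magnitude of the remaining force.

F ≈ 863 N

Sum the known components: ΣF_x = -5.194 N, ΣF_y = -863.1 N.
For equilibrium the remaining force must supply (−ΣF_x, −ΣF_y) = (5.194, 863.1) N.
Magnitude = √((5.194)² + (863.1)²) = 863.1 N; direction = atan2(863.1, 5.194) = 89.7°.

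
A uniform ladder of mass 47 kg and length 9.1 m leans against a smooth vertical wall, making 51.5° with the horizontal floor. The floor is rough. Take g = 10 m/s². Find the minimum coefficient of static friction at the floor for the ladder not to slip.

μ_min ≈ 0.398

ΣF_y = 0: N_floor = 47×10 = 470 N.
Torques about the foot: N_wall · 9.1 sin 51.5° = 47×10×4.55 cos 51.5° → N_wall = 186.93 N.
ΣF_x = 0: f_floor = N_wall = 186.93 N.
μ_min = f_floor / N_floor = 186.93 / 470 = 0.3977.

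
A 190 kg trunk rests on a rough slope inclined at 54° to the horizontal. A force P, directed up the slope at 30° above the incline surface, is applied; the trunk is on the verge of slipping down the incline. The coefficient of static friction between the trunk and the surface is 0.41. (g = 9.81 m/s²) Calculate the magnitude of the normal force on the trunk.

N ≈ 295 N

On the verge of sliding down the incline, friction equals μN and acts up the slope.
Perpendicular: N + P sin 30° = W cos 54° = 1096 N.
Along incline: P cos 30° + μN = W sin 54° with W sin 54° = 1508 N.
Solving the pair for P and N: P = 1602 N, N = 294.7 N (and f = μN = 120.8 N).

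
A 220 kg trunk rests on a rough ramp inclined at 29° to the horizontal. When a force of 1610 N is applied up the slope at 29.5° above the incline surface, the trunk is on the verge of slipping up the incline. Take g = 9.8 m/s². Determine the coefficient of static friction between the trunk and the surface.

On the verge of sliding up the incline, friction is at its maximum μN and acts down the slope.
Perpendicular to incline: N = W cos 29° − P sin 29.5° = 1886 − 792.8 = 1093 N.
Along incline: P cos 29.5° − μN = W sin 29° → μ = −(W sin 29° − P cos 29.5°) / N = 0.3258.

μ ≈ 0.326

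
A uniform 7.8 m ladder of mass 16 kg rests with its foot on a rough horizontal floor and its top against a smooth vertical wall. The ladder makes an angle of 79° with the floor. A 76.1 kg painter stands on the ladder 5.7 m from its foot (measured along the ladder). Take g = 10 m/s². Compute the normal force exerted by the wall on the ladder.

N_wall ≈ 124 N

Torques about the foot: N_wall · 7.8 sin 79° = 16×10×3.9 cos 79° + 76.1×10×5.7 cos 79° → N_wall = 123.65 N.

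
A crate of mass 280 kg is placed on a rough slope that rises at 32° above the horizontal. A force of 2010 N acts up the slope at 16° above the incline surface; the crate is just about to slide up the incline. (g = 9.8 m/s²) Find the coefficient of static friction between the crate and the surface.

μ ≈ 0.270

On the verge of sliding up the incline, friction is at its maximum μN and acts down the slope.
Perpendicular to incline: N = W cos 32° − P sin 16° = 2327 − 554 = 1773 N.
Along incline: P cos 16° − μN = W sin 32° → μ = −(W sin 32° − P cos 16°) / N = 0.2696.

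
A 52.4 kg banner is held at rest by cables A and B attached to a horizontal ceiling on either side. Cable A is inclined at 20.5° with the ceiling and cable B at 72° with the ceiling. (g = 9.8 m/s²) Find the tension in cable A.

T_A ≈ 159 N

Weight W = 52.4 × 9.8 = 513.5 N acts straight down.
Horizontal: T_A cos 20.5° = T_B cos 72°  →  T_B = 3.031 T_A.
Vertical: T_A sin 20.5° + T_B sin 72° = 513.5.
Substituting the horizontal relation into the vertical equation gives 3.233 T_A = 513.5, so T_A = 158.8 N.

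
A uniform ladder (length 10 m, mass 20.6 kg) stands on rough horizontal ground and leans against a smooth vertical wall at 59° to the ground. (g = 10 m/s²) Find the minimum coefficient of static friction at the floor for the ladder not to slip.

μ_min ≈ 0.300

ΣF_y = 0: N_floor = 20.6×10 = 206 N.
Torques about the foot: N_wall · 10 sin 59° = 20.6×10×5 cos 59° → N_wall = 61.889 N.
ΣF_x = 0: f_floor = N_wall = 61.889 N.
μ_min = f_floor / N_floor = 61.889 / 206 = 0.3004.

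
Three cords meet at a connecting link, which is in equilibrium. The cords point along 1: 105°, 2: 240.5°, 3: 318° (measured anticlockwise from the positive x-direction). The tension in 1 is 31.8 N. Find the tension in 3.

T_3 ≈ 22.8 N

Resolve: ΣF_x = 31.8 cos 105° + T_2 cos 240.5° + T_3 cos 318° = 0.
        ΣF_y = 31.8 sin 105° + T_2 sin 240.5° + T_3 sin 318° = 0.
The known terms sum to (-8.23, 30.72) N, so -0.4924 T_2 + 0.7431 T_3 = 8.23 and -0.8704 T_2 − 0.6691 T_3 = -30.72.
Solving simultaneously: T_2 = 17.74 N, T_3 = 22.83 N.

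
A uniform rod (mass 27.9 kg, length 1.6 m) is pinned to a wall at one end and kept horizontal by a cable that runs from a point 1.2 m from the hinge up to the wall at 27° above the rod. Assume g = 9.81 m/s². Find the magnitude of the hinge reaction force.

|H| ≈ 370 N

Take torques about the hinge: T sin 27° · 1.2 = 27.9×9.81×0.8 = 218.96 N·m.
So T = 218.96 / (0.4540 × 1.2) = 401.92 N.
ΣF_x = 0: H_x = T cos 27° = 358.11 N.
ΣF_y = 0: H_y = (27.9×9.81) − T sin 27° = 273.7 − 182.47 = 91.233 N.
|H| = √(H_x² + H_y²) = √((358.11)² + (91.233)²) = 369.55 N.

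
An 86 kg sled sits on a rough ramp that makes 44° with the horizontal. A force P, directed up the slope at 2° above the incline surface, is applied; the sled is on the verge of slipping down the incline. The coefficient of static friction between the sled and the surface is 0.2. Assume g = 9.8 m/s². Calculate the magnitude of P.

On the verge of sliding down the incline, friction equals μN and acts up the slope.
Perpendicular: N + P sin 2° = W cos 44° = 606.3 N.
Along incline: P cos 2° + μN = W sin 44° with W sin 44° = 585.5 N.
Solving the pair for P and N: P = 467.8 N, N = 589.9 N (and f = μN = 118 N).

P ≈ 468 N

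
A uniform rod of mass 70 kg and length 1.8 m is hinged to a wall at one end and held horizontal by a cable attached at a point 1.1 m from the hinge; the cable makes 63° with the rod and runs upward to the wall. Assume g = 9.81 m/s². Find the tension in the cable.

Take torques about the hinge: T sin 63° · 1.1 = 70×9.81×0.9 = 618.03 N·m.
So T = 618.03 / (0.8910 × 1.1) = 630.57 N.

T ≈ 631 N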